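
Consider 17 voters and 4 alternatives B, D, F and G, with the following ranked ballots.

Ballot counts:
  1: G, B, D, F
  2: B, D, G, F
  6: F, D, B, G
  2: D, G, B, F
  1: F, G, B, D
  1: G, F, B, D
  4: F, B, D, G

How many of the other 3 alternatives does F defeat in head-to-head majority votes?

F against each rival (17 voters):
F vs B: 6+1+1+4 = 12 for F, 5 for B — F by 12–5.
F vs D: F preferred on 6+1+1+4 = 12 ballots; F wins 12–5.
F vs G: F, 11–6.
F beats B, D, G — 3 pairwise wins.

3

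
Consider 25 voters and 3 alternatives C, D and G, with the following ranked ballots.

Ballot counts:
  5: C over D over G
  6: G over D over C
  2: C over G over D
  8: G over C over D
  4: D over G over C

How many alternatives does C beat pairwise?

1

C against each rival (25 voters):
C–D: C 15–10.
C vs G: C preferred on 5+2 = 7 ballots; G wins 18–7.
C beats D; loses to G — 1 pairwise win.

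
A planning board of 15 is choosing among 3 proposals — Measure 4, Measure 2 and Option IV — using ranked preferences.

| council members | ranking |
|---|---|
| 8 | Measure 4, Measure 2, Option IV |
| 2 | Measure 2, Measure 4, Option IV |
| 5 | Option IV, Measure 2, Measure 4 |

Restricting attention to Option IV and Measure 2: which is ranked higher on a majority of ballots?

Ballots ranking Option IV above Measure 2: 5.
Ballots ranking Measure 2 above Option IV: 15 − 5 = 10.
Measure 2 wins the head-to-head 10–5.

Measure 2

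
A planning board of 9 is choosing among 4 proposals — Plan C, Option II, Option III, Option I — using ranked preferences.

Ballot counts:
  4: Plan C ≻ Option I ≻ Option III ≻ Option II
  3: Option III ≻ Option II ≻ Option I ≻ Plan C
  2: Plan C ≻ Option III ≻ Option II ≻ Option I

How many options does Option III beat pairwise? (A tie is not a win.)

2

Option III against each rival (9 council members):
Option III vs Plan C: Plan C, 6–3.
Option III vs Option II: Option III, 9–0.
Option III vs Option I: Option III wins 5–4.
Option III beats Option II, Option I; loses to Plan C — 2 pairwise wins.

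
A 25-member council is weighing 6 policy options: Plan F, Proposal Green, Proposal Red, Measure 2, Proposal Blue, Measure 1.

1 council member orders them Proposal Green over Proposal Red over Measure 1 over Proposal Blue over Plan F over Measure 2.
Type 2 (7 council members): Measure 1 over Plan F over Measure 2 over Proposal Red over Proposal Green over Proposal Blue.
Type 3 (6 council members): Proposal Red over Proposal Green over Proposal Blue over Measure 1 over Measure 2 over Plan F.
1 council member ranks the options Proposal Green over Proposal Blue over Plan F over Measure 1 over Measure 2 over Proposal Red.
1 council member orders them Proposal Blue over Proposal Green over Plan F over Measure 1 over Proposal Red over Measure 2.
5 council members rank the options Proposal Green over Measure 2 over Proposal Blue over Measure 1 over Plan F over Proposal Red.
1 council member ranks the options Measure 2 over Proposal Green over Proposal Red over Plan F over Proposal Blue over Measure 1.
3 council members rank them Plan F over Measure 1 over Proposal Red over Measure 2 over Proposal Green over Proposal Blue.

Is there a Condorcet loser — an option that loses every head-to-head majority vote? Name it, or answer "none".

Pairwise majorities:
Plan F–Proposal Green: Proposal Green 15–10.
Plan F–Proposal Red: Plan F 17–8.
Plan F vs Measure 2: Plan F is ranked higher on 1+7+1+1+3 = 13 ballots, Measure 2 on 12. Plan F wins 13–12.
Plan F–Proposal Blue: Proposal Blue 14–11.
Plan F vs Measure 1: Plan F is ranked higher on 1+1+1+3 = 6 ballots, Measure 1 on 19. Measure 1 wins 19–6.
Proposal Green vs Proposal Red: Proposal Green preferred on 1+1+1+5+1 = 9 ballots; Proposal Red wins 16–9.
Proposal Green vs Measure 2: Proposal Green preferred on 1+6+1+1+5 = 14 ballots; Proposal Green wins 14–11.
Proposal Green vs Proposal Blue: Proposal Green is ranked higher on 24 ballots, Proposal Blue on 1. Proposal Green wins 24–1.
Proposal Green–Measure 1: Proposal Green 15–10.
Proposal Red vs Measure 2: 11 to 14, Measure 2.
Proposal Red–Proposal Blue: Proposal Red 18–7.
Proposal Red–Measure 1: Measure 1 17–8.
Measure 2 vs Proposal Blue: Measure 2, 16–9.
Measure 2–Measure 1: Measure 1 19–6.
Proposal Blue vs Measure 1: Proposal Blue wins 14–11.
Each option has at least one pairwise win (Plan F beats Proposal Red; Proposal Green beats Plan F; Proposal Red beats Proposal Green; Measure 2 beats Proposal Red; Proposal Blue beats Plan F; Measure 1 beats Plan F) — no Condorcet loser.

none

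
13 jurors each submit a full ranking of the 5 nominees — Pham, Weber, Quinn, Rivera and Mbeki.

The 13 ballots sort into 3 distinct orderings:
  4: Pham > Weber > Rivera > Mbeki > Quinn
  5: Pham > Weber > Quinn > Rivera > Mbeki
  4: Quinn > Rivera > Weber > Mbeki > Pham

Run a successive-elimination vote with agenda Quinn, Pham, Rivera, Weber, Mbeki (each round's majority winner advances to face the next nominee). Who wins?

Pham

Round 1: Quinn vs Pham — 4–9, Pham advances.
Round 2: Pham vs Rivera — 9–4, Pham advances.
Round 3: Pham vs Weber — 9–4, Pham advances.
Round 4: Pham vs Mbeki — 9–4, Pham advances.
Pham survives the agenda.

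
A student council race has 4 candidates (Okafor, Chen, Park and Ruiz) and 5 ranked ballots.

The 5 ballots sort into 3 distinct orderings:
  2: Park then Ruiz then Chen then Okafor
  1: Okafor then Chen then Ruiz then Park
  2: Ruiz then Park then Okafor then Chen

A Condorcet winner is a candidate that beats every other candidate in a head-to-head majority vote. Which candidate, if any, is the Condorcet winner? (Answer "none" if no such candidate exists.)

Ruiz

Check each pair by majority over 5 ballots:
Okafor vs Chen: Okafor wins 3–2.
Okafor vs Park: Park wins 4–1.
Okafor vs Ruiz: Ruiz wins 4–1.
Chen vs Park: Park, 4–1.
Chen–Ruiz: Ruiz 4–1.
Park vs Ruiz: Ruiz, 3–2.
Ruiz defeats every rival head-to-head and is the Condorcet winner.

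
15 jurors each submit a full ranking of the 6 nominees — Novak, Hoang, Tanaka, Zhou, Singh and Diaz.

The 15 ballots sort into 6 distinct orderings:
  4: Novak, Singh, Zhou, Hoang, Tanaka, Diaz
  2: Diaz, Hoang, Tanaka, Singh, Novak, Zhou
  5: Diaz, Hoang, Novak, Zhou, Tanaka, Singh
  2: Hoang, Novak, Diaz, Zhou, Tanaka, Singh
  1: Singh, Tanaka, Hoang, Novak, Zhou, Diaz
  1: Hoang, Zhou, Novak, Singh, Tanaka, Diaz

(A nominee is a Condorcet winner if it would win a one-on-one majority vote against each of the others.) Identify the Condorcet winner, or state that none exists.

Hoang

Pairwise majorities:
Novak vs Hoang: Hoang wins 11–4.
Novak vs Tanaka: 12 to 3, Novak.
Novak–Zhou: Novak 14–1.
Novak vs Singh: Novak wins 12–3.
Novak vs Diaz: Novak is ranked higher on 4+2+1+1 = 8 ballots, Diaz on 7. Novak wins 8–7.
Hoang vs Tanaka: Hoang is ranked higher on 4+2+5+2+1 = 14 ballots, Tanaka on 1. Hoang wins 14–1.
Hoang vs Zhou: 2+5+2+1+1 = 11 for Hoang, 4 for Zhou — Hoang by 11–4.
Hoang vs Singh: Hoang wins 10–5.
Hoang vs Diaz: Hoang preferred on 4+2+1+1 = 8 ballots; Hoang wins 8–7.
Tanaka vs Zhou: Tanaka preferred on 2+1 = 3 ballots; Zhou wins 12–3.
Tanaka vs Singh: Tanaka, 9–6.
Tanaka–Diaz: Diaz 9–6.
Zhou vs Singh: Zhou wins 8–7.
Zhou–Diaz: Diaz 9–6.
Singh vs Diaz: 6 to 9, Diaz.
Hoang defeats every rival head-to-head and is the Condorcet winner.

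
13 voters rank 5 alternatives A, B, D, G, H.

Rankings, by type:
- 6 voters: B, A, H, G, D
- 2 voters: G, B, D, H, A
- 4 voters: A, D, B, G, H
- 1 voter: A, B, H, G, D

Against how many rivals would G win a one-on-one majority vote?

G against each rival (13 voters):
G vs A: G preferred on 2 ballots; A wins 11–2.
G vs B: G is ranked higher on 2 ballots, B on 11. B wins 11–2.
G vs D: 6+2+1 = 9 for G, 4 for D — G by 9–4.
G vs H: 6 to 7, H.
G beats D; loses to A, B, H — 1 pairwise win.

1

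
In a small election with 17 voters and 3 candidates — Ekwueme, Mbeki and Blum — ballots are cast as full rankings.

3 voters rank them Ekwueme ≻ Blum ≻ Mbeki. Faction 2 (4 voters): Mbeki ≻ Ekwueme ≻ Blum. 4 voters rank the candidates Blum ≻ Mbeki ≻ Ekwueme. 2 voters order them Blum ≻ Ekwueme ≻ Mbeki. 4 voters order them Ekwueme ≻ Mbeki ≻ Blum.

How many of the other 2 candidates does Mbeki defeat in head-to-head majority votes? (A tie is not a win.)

Mbeki against each rival (17 voters):
Mbeki vs Ekwueme: Ekwueme wins 9–8.
Mbeki–Blum: Blum 9–8.
Mbeki beats no one; loses to Ekwueme, Blum — 0 pairwise wins.

0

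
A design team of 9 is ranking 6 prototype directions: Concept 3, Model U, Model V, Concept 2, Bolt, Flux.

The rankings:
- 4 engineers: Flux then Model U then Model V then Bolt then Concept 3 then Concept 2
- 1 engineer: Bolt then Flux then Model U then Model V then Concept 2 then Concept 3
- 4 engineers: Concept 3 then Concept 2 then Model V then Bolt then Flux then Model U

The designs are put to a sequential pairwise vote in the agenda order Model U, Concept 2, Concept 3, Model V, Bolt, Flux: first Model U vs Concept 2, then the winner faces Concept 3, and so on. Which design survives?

Round 1: Model U vs Concept 2 — 5–4, Model U advances.
Round 2: Model U vs Concept 3 — 5–4, Model U advances.
Round 3: Model U vs Model V — 5–4, Model U advances.
Round 4: Model U vs Bolt — 4–5, Bolt advances.
Round 5: Bolt vs Flux — 5–4, Bolt advances.
Bolt survives the agenda.

Bolt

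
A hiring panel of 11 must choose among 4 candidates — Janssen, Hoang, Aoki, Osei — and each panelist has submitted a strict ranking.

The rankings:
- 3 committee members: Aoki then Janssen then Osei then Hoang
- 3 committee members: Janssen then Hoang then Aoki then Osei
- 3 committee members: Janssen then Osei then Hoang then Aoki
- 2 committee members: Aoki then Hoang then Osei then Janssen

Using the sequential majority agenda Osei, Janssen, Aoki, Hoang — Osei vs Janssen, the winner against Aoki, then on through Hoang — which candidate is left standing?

Round 1: Osei vs Janssen — 2–9, Janssen advances.
Round 2: Janssen vs Aoki — 6–5, Janssen advances.
Round 3: Janssen vs Hoang — 9–2, Janssen advances.
The agenda winner is Janssen.

Janssen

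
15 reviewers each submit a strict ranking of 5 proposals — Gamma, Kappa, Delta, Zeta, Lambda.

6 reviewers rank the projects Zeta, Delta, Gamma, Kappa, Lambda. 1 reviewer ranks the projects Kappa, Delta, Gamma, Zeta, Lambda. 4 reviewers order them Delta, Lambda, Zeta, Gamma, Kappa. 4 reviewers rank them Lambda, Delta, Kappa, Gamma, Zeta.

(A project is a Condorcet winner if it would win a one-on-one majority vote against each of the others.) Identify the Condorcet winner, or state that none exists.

Delta

Head-to-head results (15 reviewers):
Gamma vs Kappa: Gamma wins 10–5.
Gamma vs Delta: Delta, 15–0.
Gamma vs Zeta: Zeta, 10–5.
Gamma vs Lambda: Lambda, 8–7.
Kappa vs Delta: Delta, 14–1.
Kappa vs Zeta: Zeta, 10–5.
Kappa vs Lambda: Lambda, 8–7.
Delta vs Zeta: Delta, 9–6.
Delta vs Lambda: Delta, 11–4.
Zeta vs Lambda: Lambda wins 8–7.
Delta beats each of Gamma, Kappa, Zeta, Lambda — Delta is the Condorcet winner.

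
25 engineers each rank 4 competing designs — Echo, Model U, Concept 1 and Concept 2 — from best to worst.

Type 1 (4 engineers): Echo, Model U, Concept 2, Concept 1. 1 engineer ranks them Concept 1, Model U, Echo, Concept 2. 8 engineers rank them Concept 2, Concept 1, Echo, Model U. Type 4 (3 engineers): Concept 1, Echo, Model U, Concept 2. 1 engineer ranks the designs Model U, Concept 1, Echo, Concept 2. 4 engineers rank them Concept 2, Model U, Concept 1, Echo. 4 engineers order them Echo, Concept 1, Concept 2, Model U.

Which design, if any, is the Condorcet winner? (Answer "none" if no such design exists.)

Check each pair by majority over 25 ballots:
Echo vs Model U: Echo is ranked higher on 4+8+3+4 = 19 ballots, Model U on 6. Echo wins 19–6.
Echo vs Concept 1: Concept 1, 17–8.
Echo vs Concept 2: Echo, 13–12.
Model U vs Concept 1: Model U is ranked higher on 4+1+4 = 9 ballots, Concept 1 on 16. Concept 1 wins 16–9.
Model U vs Concept 2: 4+1+3+1 = 9 for Model U, 16 for Concept 2 — Concept 2 by 16–9.
Concept 1–Concept 2: Concept 2 16–9.
Every design loses at least once (Echo loses to Concept 1; Model U loses to Echo; Concept 1 loses to Concept 2; Concept 2 loses to Echo). The majority relation contains the cycle Echo > Concept 2 > Concept 1 > Echo, so there is no Condorcet winner.

none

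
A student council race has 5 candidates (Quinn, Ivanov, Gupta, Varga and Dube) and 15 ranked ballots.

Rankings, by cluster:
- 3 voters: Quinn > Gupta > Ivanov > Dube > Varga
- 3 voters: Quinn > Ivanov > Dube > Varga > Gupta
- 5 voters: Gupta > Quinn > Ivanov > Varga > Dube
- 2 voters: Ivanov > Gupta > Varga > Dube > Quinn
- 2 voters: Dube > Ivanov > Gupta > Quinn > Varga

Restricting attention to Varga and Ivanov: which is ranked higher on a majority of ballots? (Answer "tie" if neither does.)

No ballot ranks Varga above Ivanov: 0.
Ballots ranking Ivanov above Varga: 15 − 0 = 15.
Ivanov wins the head-to-head 15–0.

Ivanov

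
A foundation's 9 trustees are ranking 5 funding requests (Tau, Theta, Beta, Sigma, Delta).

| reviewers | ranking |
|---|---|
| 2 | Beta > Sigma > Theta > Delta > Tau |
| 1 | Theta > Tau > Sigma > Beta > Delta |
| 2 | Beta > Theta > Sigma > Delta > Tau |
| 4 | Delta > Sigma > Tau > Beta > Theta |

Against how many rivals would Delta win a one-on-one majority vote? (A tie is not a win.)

Delta against each rival (9 reviewers):
Delta vs Tau: Delta, 8–1.
Delta vs Theta: Theta, 5–4.
Delta vs Beta: Delta preferred on 4 ballots; Beta wins 5–4.
Delta vs Sigma: Delta is ranked higher on 4 ballots, Sigma on 5. Sigma wins 5–4.
Delta beats Tau; loses to Theta, Beta, Sigma — 1 pairwise win.

1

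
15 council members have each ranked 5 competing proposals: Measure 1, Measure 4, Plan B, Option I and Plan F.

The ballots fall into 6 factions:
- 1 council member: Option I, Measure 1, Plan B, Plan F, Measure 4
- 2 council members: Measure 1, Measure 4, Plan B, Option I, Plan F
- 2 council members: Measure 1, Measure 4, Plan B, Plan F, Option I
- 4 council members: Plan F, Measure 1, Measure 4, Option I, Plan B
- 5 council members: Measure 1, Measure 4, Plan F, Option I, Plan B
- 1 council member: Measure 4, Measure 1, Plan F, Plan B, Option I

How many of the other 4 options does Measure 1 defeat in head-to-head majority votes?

4

Measure 1 against each rival (15 council members):
Measure 1 vs Measure 4: Measure 1 is ranked higher on 1+2+2+4+5 = 14 ballots, Measure 4 on 1. Measure 1 wins 14–1.
Measure 1 vs Plan B: Measure 1 wins 15–0.
Measure 1 vs Option I: 14 to 1, Measure 1.
Measure 1 vs Plan F: 1+2+2+5+1 = 11 for Measure 1, 4 for Plan F — Measure 1 by 11–4.
Measure 1 beats Measure 4, Plan B, Option I, Plan F — 4 pairwise wins.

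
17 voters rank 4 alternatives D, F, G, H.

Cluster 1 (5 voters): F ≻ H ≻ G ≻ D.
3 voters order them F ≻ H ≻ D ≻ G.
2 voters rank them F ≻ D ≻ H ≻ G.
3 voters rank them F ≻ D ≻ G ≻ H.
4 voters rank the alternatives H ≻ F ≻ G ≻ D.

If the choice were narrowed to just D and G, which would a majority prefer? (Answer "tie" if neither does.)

Ballots ranking D above G: 3 + 2 + 3 = 8.
Ballots ranking G above D: 17 − 8 = 9.
G wins the head-to-head 9–8.

G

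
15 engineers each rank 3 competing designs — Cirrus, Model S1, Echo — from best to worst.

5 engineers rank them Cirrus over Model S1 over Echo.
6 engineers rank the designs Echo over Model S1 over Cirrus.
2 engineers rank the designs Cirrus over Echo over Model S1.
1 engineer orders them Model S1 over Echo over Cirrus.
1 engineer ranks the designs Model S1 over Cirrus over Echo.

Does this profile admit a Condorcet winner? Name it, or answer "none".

Head-to-head results (15 engineers):
Cirrus vs Model S1: Model S1, 8–7.
Cirrus–Echo: Cirrus 8–7.
Model S1 vs Echo: Echo, 8–7.
Each design drops at least one matchup (Cirrus loses to Model S1; Model S1 loses to Echo; Echo loses to Cirrus); the cycle Cirrus → Echo → Model S1 → Cirrus rules out a Condorcet winner.

none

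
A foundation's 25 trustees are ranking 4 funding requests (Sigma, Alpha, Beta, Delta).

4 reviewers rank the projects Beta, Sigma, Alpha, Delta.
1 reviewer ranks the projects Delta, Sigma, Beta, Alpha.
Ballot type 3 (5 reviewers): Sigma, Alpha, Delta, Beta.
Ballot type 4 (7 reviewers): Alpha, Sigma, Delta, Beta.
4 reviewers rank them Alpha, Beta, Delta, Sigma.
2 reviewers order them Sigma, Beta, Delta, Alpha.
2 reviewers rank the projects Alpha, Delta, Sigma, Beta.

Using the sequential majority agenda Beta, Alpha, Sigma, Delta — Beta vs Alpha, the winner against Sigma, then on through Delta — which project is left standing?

Round 1: Beta vs Alpha — 7–18, Alpha advances.
Round 2: Alpha vs Sigma — 13–12, Alpha advances.
Round 3: Alpha vs Delta — 22–3, Alpha advances.
Alpha survives the agenda.

Alpha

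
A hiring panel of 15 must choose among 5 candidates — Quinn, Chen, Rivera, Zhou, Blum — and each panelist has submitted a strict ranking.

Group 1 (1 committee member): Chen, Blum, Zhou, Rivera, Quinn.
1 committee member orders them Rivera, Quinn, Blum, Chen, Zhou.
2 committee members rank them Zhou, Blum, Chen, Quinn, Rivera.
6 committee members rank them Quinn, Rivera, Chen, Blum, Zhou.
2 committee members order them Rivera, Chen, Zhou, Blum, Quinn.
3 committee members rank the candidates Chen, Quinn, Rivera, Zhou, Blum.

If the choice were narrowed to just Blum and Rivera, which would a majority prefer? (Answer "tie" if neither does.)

Ballots ranking Blum above Rivera: 1 + 2 = 3.
Ballots ranking Rivera above Blum: 15 − 3 = 12.
Rivera wins the head-to-head 12–3.

Rivera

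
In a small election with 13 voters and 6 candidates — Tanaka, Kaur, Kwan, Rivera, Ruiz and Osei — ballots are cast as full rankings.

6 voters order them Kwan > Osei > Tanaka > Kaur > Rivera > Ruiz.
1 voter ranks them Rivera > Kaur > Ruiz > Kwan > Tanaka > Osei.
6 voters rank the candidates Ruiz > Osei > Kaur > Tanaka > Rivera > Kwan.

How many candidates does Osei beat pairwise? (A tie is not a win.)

Osei against each rival (13 voters):
Osei vs Tanaka: Osei is ranked higher on 6+6 = 12 ballots, Tanaka on 1. Osei wins 12–1.
Osei vs Kaur: Osei, 12–1.
Osei vs Kwan: Osei preferred on 6 ballots; Kwan wins 7–6.
Osei vs Rivera: 12 to 1, Osei.
Osei vs Ruiz: 6 for Osei, 7 for Ruiz — Ruiz by 7–6.
Osei beats Tanaka, Kaur, Rivera; loses to Kwan, Ruiz — 3 pairwise wins.

3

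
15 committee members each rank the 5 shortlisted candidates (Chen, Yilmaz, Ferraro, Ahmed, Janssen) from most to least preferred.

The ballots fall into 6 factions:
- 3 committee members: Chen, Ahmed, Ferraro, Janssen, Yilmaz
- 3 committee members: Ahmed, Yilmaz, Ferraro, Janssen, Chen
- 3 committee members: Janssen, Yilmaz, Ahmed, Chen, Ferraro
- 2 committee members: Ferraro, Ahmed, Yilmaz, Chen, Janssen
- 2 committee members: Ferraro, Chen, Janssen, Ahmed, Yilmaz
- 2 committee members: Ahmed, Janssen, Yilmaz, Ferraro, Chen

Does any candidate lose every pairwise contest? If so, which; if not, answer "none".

Pairwise majorities:
Chen vs Yilmaz: 3+2 = 5 for Chen, 10 for Yilmaz — Yilmaz by 10–5.
Chen vs Ferraro: 6 to 9, Ferraro.
Chen vs Ahmed: 3+2 = 5 for Chen, 10 for Ahmed — Ahmed by 10–5.
Chen–Janssen: Janssen 8–7.
Yilmaz vs Ferraro: Yilmaz is ranked higher on 3+3+2 = 8 ballots, Ferraro on 7. Yilmaz wins 8–7.
Yilmaz–Ahmed: Ahmed 12–3.
Yilmaz vs Janssen: Janssen, 10–5.
Ferraro vs Ahmed: Ahmed wins 11–4.
Ferraro vs Janssen: Ferraro, 10–5.
Ahmed vs Janssen: 3+3+2+2 = 10 for Ahmed, 5 for Janssen — Ahmed by 10–5.
Only Chen has no wins; Chen is the Condorcet loser.

Chen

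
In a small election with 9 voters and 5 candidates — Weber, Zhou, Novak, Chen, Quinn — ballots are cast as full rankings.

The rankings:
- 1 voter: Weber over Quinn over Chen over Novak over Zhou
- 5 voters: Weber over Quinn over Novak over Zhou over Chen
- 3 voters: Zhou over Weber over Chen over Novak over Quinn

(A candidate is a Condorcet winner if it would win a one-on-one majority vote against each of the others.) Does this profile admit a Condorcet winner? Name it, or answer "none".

Weber

Head-to-head results (9 voters):
Weber vs Zhou: Weber, 6–3.
Weber vs Novak: Weber, 9–0.
Weber–Chen: Weber 9–0.
Weber vs Quinn: Weber wins 9–0.
Zhou–Novak: Novak 6–3.
Zhou–Chen: Zhou 8–1.
Zhou vs Quinn: Quinn, 6–3.
Novak vs Chen: Novak wins 5–4.
Novak vs Quinn: Quinn wins 6–3.
Chen–Quinn: Quinn 6–3.
Only Weber has no losses; Weber is the Condorcet winner.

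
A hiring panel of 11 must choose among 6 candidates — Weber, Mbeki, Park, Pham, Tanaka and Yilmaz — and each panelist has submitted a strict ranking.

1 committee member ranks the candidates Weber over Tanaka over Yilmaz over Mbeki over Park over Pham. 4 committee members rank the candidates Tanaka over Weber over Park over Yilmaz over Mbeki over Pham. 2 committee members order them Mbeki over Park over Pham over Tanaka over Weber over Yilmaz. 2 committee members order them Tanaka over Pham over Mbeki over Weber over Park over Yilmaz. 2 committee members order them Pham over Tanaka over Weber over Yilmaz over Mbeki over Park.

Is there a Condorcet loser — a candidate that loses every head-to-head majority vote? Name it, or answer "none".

none

Head-to-head results (11 committee members):
Weber vs Mbeki: Weber preferred on 1+4+2 = 7 ballots; Weber wins 7–4.
Weber vs Park: Weber, 9–2.
Weber vs Pham: Weber preferred on 1+4 = 5 ballots; Pham wins 6–5.
Weber vs Tanaka: 1 for Weber, 10 for Tanaka — Tanaka by 10–1.
Weber–Yilmaz: Weber 11–0.
Mbeki vs Park: Mbeki, 7–4.
Mbeki vs Pham: Mbeki wins 7–4.
Mbeki vs Tanaka: Mbeki is ranked higher on 2 ballots, Tanaka on 9. Tanaka wins 9–2.
Mbeki–Yilmaz: Yilmaz 7–4.
Park vs Pham: Park is ranked higher on 1+4+2 = 7 ballots, Pham on 4. Park wins 7–4.
Park vs Tanaka: Park preferred on 2 ballots; Tanaka wins 9–2.
Park vs Yilmaz: 8 to 3, Park.
Pham vs Tanaka: Pham preferred on 2+2 = 4 ballots; Tanaka wins 7–4.
Pham vs Yilmaz: Pham is ranked higher on 2+2+2 = 6 ballots, Yilmaz on 5. Pham wins 6–5.
Tanaka–Yilmaz: Tanaka 11–0.
Every candidate wins at least one matchup (Weber beats Mbeki; Mbeki beats Park; Park beats Pham; Pham beats Weber; Tanaka beats Weber; Yilmaz beats Mbeki), so there is no Condorcet loser.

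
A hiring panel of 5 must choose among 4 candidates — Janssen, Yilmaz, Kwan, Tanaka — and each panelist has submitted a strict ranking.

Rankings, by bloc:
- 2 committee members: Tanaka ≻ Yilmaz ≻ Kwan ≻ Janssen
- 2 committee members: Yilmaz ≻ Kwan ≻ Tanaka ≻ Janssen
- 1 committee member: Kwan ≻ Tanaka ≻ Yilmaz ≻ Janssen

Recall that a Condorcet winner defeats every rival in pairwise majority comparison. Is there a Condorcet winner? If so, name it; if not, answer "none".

Head-to-head results (5 committee members):
Janssen vs Yilmaz: Yilmaz wins 5–0.
Janssen vs Kwan: 0 to 5, Kwan.
Janssen vs Tanaka: Tanaka wins 5–0.
Yilmaz vs Kwan: Yilmaz wins 4–1.
Yilmaz vs Tanaka: 2 for Yilmaz, 3 for Tanaka — Tanaka by 3–2.
Kwan–Tanaka: Kwan 3–2.
Each candidate drops at least one matchup (Janssen loses to Yilmaz; Yilmaz loses to Tanaka; Kwan loses to Yilmaz; Tanaka loses to Kwan); the cycle Yilmaz → Kwan → Tanaka → Yilmaz rules out a Condorcet winner.

none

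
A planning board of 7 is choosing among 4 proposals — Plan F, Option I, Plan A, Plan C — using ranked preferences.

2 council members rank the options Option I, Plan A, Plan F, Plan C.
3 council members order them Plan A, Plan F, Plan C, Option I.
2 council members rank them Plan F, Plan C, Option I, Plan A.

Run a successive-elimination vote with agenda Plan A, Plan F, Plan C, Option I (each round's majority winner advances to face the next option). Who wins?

Round 1: Plan A vs Plan F — 5–2, Plan A advances.
Round 2: Plan A vs Plan C — 5–2, Plan A advances.
Round 3: Plan A vs Option I — 3–4, Option I advances.
Option I survives the agenda.

Option I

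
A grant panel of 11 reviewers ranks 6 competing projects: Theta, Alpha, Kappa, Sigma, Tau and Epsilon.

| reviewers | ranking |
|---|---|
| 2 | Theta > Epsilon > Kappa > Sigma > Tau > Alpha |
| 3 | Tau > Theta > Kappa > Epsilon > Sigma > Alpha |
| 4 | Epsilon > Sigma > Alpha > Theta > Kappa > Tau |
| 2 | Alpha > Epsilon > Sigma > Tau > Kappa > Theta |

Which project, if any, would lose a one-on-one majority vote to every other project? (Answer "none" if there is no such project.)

Tau

Pairwise majorities:
Theta–Alpha: Alpha 6–5.
Theta vs Kappa: Theta, 9–2.
Theta vs Sigma: 5 to 6, Sigma.
Theta vs Tau: 6 to 5, Theta.
Theta vs Epsilon: Epsilon wins 6–5.
Alpha vs Kappa: 6 to 5, Alpha.
Alpha vs Sigma: Alpha is ranked higher on 2 ballots, Sigma on 9. Sigma wins 9–2.
Alpha–Tau: Alpha 6–5.
Alpha vs Epsilon: Epsilon, 9–2.
Kappa vs Sigma: Sigma, 6–5.
Kappa vs Tau: 2+4 = 6 for Kappa, 5 for Tau — Kappa by 6–5.
Kappa vs Epsilon: 3 for Kappa, 8 for Epsilon — Epsilon by 8–3.
Sigma vs Tau: Sigma, 8–3.
Sigma vs Epsilon: Sigma is ranked higher on 0 ballots, Epsilon on 11. Epsilon wins 11–0.
Tau vs Epsilon: Tau preferred on 3 ballots; Epsilon wins 8–3.
Only Tau has no wins; Tau is the Condorcet loser.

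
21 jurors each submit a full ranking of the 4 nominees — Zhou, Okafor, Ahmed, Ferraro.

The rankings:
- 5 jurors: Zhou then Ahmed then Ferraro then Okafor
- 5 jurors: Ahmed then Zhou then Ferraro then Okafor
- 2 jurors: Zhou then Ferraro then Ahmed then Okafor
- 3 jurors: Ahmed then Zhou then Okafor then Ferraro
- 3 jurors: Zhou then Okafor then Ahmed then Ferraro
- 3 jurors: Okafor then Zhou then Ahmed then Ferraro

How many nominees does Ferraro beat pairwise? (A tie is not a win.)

1

Ferraro against each rival (21 jurors):
Ferraro–Zhou: Zhou 21–0.
Ferraro vs Okafor: Ferraro, 12–9.
Ferraro vs Ahmed: 2 for Ferraro, 19 for Ahmed — Ahmed by 19–2.
Ferraro beats Okafor; loses to Zhou, Ahmed — 1 pairwise win.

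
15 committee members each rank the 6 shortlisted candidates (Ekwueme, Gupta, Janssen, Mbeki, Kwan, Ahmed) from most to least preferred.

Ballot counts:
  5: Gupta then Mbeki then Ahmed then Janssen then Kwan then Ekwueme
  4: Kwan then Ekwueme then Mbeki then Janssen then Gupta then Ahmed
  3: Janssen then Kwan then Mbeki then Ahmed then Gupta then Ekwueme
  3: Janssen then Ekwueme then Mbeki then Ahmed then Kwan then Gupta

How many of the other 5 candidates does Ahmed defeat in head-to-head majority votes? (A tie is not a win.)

2

Ahmed against each rival (15 committee members):
Ahmed vs Ekwueme: 5+3 = 8 for Ahmed, 7 for Ekwueme — Ahmed by 8–7.
Ahmed vs Gupta: Gupta wins 9–6.
Ahmed vs Janssen: Ahmed is ranked higher on 5 ballots, Janssen on 10. Janssen wins 10–5.
Ahmed vs Mbeki: Ahmed preferred on 0 ballots; Mbeki wins 15–0.
Ahmed vs Kwan: 5+3 = 8 for Ahmed, 7 for Kwan — Ahmed by 8–7.
Ahmed beats Ekwueme, Kwan; loses to Gupta, Janssen, Mbeki — 2 pairwise wins.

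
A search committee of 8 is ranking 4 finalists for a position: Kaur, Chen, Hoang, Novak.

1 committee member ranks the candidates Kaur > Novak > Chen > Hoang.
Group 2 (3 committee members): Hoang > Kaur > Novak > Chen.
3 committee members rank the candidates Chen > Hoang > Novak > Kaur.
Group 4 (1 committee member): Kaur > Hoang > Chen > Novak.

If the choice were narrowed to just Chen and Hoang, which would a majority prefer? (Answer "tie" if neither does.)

tie

Ballots ranking Chen above Hoang: 1 + 3 = 4.
Ballots ranking Hoang above Chen: 8 − 4 = 4.
4–4: the pair ties.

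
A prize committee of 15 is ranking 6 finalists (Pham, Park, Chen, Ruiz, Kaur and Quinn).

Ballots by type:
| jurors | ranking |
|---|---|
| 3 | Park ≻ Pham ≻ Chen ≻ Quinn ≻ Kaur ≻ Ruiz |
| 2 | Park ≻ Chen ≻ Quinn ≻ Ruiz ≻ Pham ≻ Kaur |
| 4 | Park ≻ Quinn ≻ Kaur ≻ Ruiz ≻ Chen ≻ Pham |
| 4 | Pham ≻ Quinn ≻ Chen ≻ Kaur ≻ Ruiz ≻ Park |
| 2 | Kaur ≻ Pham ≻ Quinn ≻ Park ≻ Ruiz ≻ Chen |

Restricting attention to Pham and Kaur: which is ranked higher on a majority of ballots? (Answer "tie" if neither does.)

Pham

Ballots ranking Pham above Kaur: 3 + 2 + 4 = 9.
Ballots ranking Kaur above Pham: 15 − 9 = 6.
Pham wins the head-to-head 9–6.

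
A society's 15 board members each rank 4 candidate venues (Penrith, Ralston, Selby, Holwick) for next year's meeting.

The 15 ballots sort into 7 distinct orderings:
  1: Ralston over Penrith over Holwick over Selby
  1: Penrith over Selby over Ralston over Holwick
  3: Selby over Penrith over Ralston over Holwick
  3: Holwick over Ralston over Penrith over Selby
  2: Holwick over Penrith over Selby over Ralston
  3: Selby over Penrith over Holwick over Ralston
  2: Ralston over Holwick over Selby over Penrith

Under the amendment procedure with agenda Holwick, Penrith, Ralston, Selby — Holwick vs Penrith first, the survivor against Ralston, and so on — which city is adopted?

Round 1: Holwick vs Penrith — 7–8, Penrith advances.
Round 2: Penrith vs Ralston — 9–6, Penrith advances.
Round 3: Penrith vs Selby — 7–8, Selby advances.
Selby survives the agenda.

Selby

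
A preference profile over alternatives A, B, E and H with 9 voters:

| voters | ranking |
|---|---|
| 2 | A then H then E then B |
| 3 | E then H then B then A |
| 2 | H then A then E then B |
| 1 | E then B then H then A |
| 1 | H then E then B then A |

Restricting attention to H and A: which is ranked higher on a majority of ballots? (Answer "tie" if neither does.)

Ballots ranking H above A: 3 + 2 + 1 + 1 = 7.
Ballots ranking A above H: 9 − 7 = 2.
H wins the head-to-head 7–2.

H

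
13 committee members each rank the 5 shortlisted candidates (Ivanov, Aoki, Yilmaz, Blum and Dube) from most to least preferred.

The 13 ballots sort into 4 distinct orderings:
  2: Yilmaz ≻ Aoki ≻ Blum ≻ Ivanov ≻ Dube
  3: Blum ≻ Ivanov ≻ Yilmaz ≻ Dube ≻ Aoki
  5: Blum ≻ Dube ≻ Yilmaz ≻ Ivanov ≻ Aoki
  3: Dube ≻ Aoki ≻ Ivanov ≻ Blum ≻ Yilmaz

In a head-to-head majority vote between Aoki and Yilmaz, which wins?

Yilmaz

Ballots ranking Aoki above Yilmaz: 3.
Ballots ranking Yilmaz above Aoki: 13 − 3 = 10.
Yilmaz wins the head-to-head 10–3.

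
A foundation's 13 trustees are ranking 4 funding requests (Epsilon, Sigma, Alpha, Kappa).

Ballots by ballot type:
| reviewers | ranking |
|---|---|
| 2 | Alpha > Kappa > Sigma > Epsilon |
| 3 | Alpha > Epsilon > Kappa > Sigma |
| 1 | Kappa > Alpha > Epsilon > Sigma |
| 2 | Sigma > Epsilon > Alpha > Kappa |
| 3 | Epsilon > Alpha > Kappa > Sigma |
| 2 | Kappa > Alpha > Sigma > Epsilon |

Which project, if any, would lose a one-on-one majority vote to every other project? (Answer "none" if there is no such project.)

Pairwise majorities:
Epsilon vs Sigma: 3+1+3 = 7 for Epsilon, 6 for Sigma — Epsilon by 7–6.
Epsilon vs Alpha: Epsilon is ranked higher on 2+3 = 5 ballots, Alpha on 8. Alpha wins 8–5.
Epsilon vs Kappa: Epsilon wins 8–5.
Sigma vs Alpha: Sigma preferred on 2 ballots; Alpha wins 11–2.
Sigma vs Kappa: Kappa, 11–2.
Alpha vs Kappa: 10 to 3, Alpha.
Only Sigma has no wins; Sigma is the Condorcet loser.

Sigma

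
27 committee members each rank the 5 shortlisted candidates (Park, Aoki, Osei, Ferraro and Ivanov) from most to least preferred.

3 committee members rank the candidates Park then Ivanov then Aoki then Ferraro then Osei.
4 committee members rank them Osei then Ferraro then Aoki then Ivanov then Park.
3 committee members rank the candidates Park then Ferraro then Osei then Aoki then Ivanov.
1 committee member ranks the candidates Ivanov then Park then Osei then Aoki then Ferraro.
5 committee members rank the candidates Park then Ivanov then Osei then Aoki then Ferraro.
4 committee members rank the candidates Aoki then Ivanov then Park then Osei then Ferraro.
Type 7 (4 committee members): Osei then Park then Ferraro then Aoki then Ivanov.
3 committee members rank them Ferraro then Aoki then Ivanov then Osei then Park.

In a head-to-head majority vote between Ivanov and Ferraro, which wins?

Ballots ranking Ivanov above Ferraro: 3 + 1 + 5 + 4 = 13.
Ballots ranking Ferraro above Ivanov: 27 − 13 = 14.
Ferraro wins the head-to-head 14–13.

Ferraro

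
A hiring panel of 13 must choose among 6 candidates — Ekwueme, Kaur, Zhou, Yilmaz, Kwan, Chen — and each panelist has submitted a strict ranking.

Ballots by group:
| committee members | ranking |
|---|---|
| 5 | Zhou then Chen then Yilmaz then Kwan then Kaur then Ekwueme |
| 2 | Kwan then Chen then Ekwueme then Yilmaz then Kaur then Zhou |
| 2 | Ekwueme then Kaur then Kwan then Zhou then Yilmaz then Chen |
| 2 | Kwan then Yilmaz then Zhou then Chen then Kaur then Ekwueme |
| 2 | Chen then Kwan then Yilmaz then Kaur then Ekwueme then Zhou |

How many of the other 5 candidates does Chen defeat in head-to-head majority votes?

Chen against each rival (13 committee members):
Chen–Ekwueme: Chen 11–2.
Chen vs Kaur: Chen is ranked higher on 5+2+2+2 = 11 ballots, Kaur on 2. Chen wins 11–2.
Chen vs Zhou: Zhou wins 9–4.
Chen vs Yilmaz: Chen, 9–4.
Chen vs Kwan: Chen is ranked higher on 5+2 = 7 ballots, Kwan on 6. Chen wins 7–6.
Chen beats Ekwueme, Kaur, Yilmaz, Kwan; loses to Zhou — 4 pairwise wins.

4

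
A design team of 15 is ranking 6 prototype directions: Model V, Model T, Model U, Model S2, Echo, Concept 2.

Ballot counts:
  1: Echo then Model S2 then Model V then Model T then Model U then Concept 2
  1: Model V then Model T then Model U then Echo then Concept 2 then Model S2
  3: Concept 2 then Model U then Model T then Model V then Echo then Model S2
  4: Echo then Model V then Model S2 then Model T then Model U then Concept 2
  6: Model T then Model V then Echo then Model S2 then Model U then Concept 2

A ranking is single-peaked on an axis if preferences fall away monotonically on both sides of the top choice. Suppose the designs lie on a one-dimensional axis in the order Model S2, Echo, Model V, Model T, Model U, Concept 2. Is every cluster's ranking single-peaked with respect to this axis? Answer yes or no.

Axis positions: Model S2=1, Echo=2, Model V=3, Model T=4, Model U=5, Concept 2=6.
Cluster 1 (peak Echo at position 2): ranking walks positions 2-1-3-4-5-6, expanding outward from the peak — single-peaked.
Cluster 2 (peak Model V at position 3): ranking walks positions 3-4-5-2-6-1, expanding outward from the peak — single-peaked.
Cluster 3 (peak Concept 2 at position 6): ranking walks positions 6-5-4-3-2-1, expanding outward from the peak — single-peaked.
Cluster 4 (peak Echo at position 2): ranking walks positions 2-3-1-4-5-6, expanding outward from the peak — single-peaked.
Cluster 5 (peak Model T at position 4): ranking walks positions 4-3-2-1-5-6, expanding outward from the peak — single-peaked.
Every ranking is single-peaked on this axis.

yes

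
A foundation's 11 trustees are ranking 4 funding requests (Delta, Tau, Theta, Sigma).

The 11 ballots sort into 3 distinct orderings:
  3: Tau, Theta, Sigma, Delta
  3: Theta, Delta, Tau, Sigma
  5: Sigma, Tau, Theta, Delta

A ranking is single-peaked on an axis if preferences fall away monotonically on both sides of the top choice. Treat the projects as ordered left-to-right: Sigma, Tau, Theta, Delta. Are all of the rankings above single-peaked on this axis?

Axis positions: Sigma=1, Tau=2, Theta=3, Delta=4.
Type 1 (peak Tau at position 2): ranking walks positions 2-3-1-4, expanding outward from the peak — single-peaked.
Type 2 (peak Theta at position 3): ranking walks positions 3-4-2-1, expanding outward from the peak — single-peaked.
Type 3 (peak Sigma at position 1): ranking walks positions 1-2-3-4, expanding outward from the peak — single-peaked.
Every ranking is single-peaked on this axis.

yes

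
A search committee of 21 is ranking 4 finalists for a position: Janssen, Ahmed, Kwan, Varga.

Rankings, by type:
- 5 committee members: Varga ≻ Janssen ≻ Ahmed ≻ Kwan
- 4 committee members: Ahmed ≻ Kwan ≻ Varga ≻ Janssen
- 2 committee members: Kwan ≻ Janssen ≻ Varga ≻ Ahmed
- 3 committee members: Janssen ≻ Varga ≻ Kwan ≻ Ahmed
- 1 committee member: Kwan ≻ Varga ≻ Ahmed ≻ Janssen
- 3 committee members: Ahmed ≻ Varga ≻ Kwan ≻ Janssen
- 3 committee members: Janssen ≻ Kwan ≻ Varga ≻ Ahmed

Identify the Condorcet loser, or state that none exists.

Kwan

Head-to-head results (21 committee members):
Janssen vs Ahmed: 5+2+3+3 = 13 for Janssen, 8 for Ahmed — Janssen by 13–8.
Janssen vs Kwan: Janssen wins 11–10.
Janssen vs Varga: 2+3+3 = 8 for Janssen, 13 for Varga — Varga by 13–8.
Ahmed vs Kwan: 12 to 9, Ahmed.
Ahmed–Varga: Varga 14–7.
Kwan vs Varga: Varga wins 11–10.
Only Kwan has no wins; Kwan is the Condorcet loser.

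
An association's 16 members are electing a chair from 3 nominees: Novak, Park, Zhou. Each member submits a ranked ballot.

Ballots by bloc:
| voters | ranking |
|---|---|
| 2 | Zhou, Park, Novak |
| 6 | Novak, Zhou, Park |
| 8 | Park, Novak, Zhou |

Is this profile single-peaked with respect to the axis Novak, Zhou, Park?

no

Axis positions: Novak=1, Zhou=2, Park=3.
Bloc 1 (peak Zhou at position 2): ranking walks positions 2-3-1, expanding outward from the peak — single-peaked.
Bloc 2 (peak Novak at position 1): ranking walks positions 1-2-3, expanding outward from the peak — single-peaked.
Bloc 3: ranking walks positions 3-1-2; Novak is ranked above Zhou even though Zhou lies between Novak and the peak Park on the axis — preferences dip and rise again. Not single-peaked.
Bloc 3 violates single-peakedness, so the profile is not single-peaked on this axis.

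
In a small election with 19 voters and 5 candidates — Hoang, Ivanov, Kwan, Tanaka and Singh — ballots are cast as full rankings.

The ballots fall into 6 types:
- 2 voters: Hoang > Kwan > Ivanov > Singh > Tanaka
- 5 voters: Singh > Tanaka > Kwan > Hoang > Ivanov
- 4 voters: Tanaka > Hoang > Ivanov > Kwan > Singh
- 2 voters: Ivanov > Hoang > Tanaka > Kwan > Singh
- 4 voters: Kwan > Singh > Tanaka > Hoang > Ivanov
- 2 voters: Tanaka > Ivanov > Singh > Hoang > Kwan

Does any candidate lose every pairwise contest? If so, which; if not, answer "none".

Head-to-head results (19 voters):
Hoang vs Ivanov: 2+5+4+4 = 15 for Hoang, 4 for Ivanov — Hoang by 15–4.
Hoang vs Kwan: Hoang, 10–9.
Hoang–Tanaka: Tanaka 15–4.
Hoang vs Singh: 8 to 11, Singh.
Ivanov vs Kwan: Ivanov is ranked higher on 4+2+2 = 8 ballots, Kwan on 11. Kwan wins 11–8.
Ivanov vs Tanaka: Ivanov preferred on 2+2 = 4 ballots; Tanaka wins 15–4.
Ivanov vs Singh: Ivanov wins 10–9.
Kwan vs Tanaka: Tanaka wins 13–6.
Kwan vs Singh: 2+4+2+4 = 12 for Kwan, 7 for Singh — Kwan by 12–7.
Tanaka vs Singh: 4+2+2 = 8 for Tanaka, 11 for Singh — Singh by 11–8.
No candidate is winless: Hoang beats Ivanov; Ivanov beats Singh; Kwan beats Ivanov; Tanaka beats Hoang; Singh beats Hoang. There is no Condorcet loser.

none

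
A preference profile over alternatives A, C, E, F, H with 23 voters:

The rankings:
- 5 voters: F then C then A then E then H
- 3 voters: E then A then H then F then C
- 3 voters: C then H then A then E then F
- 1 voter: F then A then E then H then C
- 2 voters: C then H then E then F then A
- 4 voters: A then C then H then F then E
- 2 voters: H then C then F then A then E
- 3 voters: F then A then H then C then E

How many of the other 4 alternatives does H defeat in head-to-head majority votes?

H against each rival (23 voters):
H vs A: H is ranked higher on 3+2+2 = 7 ballots, A on 16. A wins 16–7.
H vs C: H preferred on 3+1+2+3 = 9 ballots; C wins 14–9.
H–E: H 14–9.
H vs F: H, 14–9.
H beats E, F; loses to A, C — 2 pairwise wins.

2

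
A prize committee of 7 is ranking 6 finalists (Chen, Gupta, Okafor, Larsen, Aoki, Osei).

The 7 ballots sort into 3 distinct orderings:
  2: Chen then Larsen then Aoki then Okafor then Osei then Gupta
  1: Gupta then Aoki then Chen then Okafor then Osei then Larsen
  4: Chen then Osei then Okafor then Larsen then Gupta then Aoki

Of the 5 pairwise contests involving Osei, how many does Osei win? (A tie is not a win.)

4

Osei against each rival (7 jurors):
Osei vs Chen: Chen wins 7–0.
Osei vs Gupta: Osei wins 6–1.
Osei vs Okafor: 4 for Osei, 3 for Okafor — Osei by 4–3.
Osei vs Larsen: Osei preferred on 1+4 = 5 ballots; Osei wins 5–2.
Osei vs Aoki: 4 for Osei, 3 for Aoki — Osei by 4–3.
Osei beats Gupta, Okafor, Larsen, Aoki; loses to Chen — 4 pairwise wins.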